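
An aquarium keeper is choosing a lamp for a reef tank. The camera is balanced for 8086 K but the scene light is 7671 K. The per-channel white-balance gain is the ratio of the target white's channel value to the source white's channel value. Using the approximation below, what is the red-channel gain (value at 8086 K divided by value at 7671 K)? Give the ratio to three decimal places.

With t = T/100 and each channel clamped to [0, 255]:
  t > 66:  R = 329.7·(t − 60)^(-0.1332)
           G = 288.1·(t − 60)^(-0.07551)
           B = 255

At 7671 K (t = 76.71):
  R = 329.7·(76.71 − 60)^(-0.1332) = 329.7·16.71^(-0.1332) = 329.7·0.68723 = 226.578.
At 8086 K (t = 80.86):
  R = 329.7·(80.86 − 60)^(-0.1332) = 329.7·20.86^(-0.1332) = 329.7·0.66722 = 219.982.
Gain = 219.982 / 226.578 = 0.9709 → 0.971.

0.971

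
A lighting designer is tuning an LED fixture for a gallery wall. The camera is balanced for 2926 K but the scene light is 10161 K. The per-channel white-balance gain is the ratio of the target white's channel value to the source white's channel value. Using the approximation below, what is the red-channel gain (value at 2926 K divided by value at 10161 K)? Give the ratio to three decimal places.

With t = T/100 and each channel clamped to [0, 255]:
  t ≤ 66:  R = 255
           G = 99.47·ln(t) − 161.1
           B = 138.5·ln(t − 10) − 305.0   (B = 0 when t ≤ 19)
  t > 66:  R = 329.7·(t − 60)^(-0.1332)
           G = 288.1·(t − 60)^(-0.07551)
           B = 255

1.271

At 10161 K (t = 101.61):
  R = 329.7·(101.61 − 60)^(-0.1332) = 329.7·41.61^(-0.1332) = 329.7·0.60859 = 200.651.
At 2926 K (t = 29.26):
  R = 255 by definition for t ≤ 66.
Gain = 255.000 / 200.651 = 1.2709 → 1.271.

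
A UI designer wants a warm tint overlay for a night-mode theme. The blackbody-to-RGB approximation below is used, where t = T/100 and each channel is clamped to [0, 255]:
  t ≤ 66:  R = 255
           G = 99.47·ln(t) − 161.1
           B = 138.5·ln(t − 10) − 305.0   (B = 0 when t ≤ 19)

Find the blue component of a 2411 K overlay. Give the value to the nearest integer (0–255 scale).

62

t = 2411/100 = 24.11; the t ≤ 66 branch applies.
B = 138.5·ln(24.11 − 10) − 305.0 = 138.5·ln 14.11 − 305.0 = 138.5·2.6469 − 305.0 = 61.593.
Rounded: 62.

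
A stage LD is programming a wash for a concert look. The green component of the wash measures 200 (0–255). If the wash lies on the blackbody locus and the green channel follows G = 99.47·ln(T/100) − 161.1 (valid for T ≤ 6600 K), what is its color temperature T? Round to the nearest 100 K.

ln t = (200 + 161.1) / 99.47 = 3.6302.
t = e^3.6302 = 37.722.
T = 100·t = 3772 K → 3800 K to the nearest 100 K.

3800 K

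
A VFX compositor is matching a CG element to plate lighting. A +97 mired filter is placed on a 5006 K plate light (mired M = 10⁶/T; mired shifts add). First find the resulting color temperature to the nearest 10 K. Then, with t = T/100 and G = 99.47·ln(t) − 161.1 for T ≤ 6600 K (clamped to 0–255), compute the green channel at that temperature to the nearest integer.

M_in = 10⁶/5006 = 199.76; M_out = 199.76 + (+97) = 296.76.
T_out = 10⁶/296.76 = 3369.7 K → 3370 K; t = 33.7.
G = 99.47·ln 33.7 − 161.1 = 99.47·3.5175 − 161.1 = 188.786.
Rounded: 189.

189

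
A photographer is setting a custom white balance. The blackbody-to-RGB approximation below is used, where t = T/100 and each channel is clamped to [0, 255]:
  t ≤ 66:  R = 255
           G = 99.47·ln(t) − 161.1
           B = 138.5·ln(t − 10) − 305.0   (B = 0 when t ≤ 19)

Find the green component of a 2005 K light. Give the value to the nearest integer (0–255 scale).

t = 2005/100 = 20.05; the t ≤ 66 branch applies.
G = 99.47·ln 20.05 − 161.1 = 99.47·2.9982 − 161.1 = 137.134.
Rounded: 137.

137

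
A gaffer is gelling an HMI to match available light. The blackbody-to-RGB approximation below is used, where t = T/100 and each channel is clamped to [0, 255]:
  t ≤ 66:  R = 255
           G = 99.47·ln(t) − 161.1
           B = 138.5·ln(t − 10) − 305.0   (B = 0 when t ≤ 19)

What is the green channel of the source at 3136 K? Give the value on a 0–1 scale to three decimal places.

t = 3136/100 = 31.36; the t ≤ 66 branch applies.
G = 99.47·ln 31.36 − 161.1 = 99.47·3.4455 − 161.1 = 181.627.
On a 0–1 scale: 181.627/255 = 0.7123 → 0.712.

0.712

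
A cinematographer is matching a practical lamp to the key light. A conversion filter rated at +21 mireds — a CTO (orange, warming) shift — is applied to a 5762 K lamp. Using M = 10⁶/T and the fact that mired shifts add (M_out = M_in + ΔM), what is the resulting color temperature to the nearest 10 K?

5140 K

M_in = 10⁶/5762 = 173.55 mireds.
M_out = 173.55 + (+21) = 194.55 mireds.
T_out = 10⁶/194.55 = 5140.0 K → 5140 K.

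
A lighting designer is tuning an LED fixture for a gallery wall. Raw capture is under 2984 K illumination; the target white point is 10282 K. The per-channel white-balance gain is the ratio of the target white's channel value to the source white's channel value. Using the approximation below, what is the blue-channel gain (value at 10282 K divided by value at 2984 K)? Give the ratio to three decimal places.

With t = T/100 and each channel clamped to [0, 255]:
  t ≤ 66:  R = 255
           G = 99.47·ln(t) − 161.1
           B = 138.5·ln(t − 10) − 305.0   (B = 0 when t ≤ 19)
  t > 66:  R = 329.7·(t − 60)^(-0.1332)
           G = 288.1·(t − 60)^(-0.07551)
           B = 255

2.344

At 2984 K (t = 29.84):
  B = 138.5·ln(29.84 − 10) − 305.0 = 138.5·ln 19.84 − 305.0 = 138.5·2.9877 − 305.0 = 108.796.
At 10282 K (t = 102.82):
  B = 255 by definition for t > 66.
Gain = 255.000 / 108.796 = 2.3438 → 2.344.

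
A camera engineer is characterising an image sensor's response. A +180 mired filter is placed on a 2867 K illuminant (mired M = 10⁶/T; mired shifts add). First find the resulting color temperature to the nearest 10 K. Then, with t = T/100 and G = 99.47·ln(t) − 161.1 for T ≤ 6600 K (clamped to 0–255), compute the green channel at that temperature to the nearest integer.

M_in = 10⁶/2867 = 348.80; M_out = 348.80 + (+180) = 528.80.
T_out = 10⁶/528.80 = 1891.1 K → 1890 K; t = 18.9.
G = 99.47·ln 18.9 − 161.1 = 99.47·2.9392 − 161.1 = 131.258.
Rounded: 131.

131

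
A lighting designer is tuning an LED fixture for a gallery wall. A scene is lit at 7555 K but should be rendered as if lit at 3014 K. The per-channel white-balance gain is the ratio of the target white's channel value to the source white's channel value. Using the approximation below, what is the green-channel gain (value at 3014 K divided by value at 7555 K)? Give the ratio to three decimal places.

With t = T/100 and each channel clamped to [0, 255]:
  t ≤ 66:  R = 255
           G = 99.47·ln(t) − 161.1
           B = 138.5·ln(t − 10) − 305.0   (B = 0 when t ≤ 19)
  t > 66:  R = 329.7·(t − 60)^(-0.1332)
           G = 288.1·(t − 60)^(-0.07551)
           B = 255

0.759

At 7555 K (t = 75.55):
  G = 288.1·(75.55 − 60)^(-0.07551) = 288.1·15.55^(-0.07551) = 288.1·0.81285 = 234.183.
At 3014 K (t = 30.14):
  G = 99.47·ln 30.14 − 161.1 = 99.47·3.4059 − 161.1 = 177.680.
Gain = 177.680 / 234.183 = 0.7587 → 0.759.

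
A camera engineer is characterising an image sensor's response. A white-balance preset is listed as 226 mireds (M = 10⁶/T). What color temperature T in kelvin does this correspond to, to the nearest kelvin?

4425 K

T = 10⁶ / 226 = 4424.78 K → 4425 K.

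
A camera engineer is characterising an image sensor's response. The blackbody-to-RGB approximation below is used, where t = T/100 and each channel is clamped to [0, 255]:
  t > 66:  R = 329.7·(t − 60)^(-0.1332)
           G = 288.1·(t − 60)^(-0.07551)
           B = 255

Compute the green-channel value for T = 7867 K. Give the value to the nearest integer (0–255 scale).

231

t = 7867/100 = 78.67; the t > 66 branch applies.
G = 288.1·(78.67 − 60)^(-0.07551) = 288.1·18.67^(-0.07551) = 288.1·0.80171 = 230.972.
Rounded: 231.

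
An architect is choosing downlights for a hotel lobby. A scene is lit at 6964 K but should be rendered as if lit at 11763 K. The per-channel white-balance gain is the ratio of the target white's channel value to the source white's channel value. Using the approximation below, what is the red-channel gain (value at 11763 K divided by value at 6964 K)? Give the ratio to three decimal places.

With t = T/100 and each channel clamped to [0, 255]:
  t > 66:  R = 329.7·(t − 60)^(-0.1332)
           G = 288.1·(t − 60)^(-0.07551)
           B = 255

At 6964 K (t = 69.64):
  R = 329.7·(69.64 − 60)^(-0.1332) = 329.7·9.64^(-0.1332) = 329.7·0.73947 = 243.803.
At 11763 K (t = 117.63):
  R = 329.7·(117.63 − 60)^(-0.1332) = 329.7·57.63^(-0.1332) = 329.7·0.58275 = 192.132.
Gain = 192.132 / 243.803 = 0.7881 → 0.788.

0.788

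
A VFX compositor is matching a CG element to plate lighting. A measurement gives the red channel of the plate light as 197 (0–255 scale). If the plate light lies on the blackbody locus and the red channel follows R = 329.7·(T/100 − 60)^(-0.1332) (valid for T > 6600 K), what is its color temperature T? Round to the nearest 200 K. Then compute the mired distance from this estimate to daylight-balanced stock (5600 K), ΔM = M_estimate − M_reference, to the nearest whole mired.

-86 mireds

(t − 60)^(-0.1332) = 197/329.7 = 0.59751.
t − 60 = 0.59751^(1/-0.1332) = 0.59751^(-7.508) = 47.761, so t = 107.761.
T = 100·t = 10776 K → 10800 K to the nearest 200 K.
M_estimate = 10⁶/10800 = 92.59; M_reference = 10⁶/5600 = 178.57.
ΔM = 92.59 − 178.57 = -85.98 → -86 mireds.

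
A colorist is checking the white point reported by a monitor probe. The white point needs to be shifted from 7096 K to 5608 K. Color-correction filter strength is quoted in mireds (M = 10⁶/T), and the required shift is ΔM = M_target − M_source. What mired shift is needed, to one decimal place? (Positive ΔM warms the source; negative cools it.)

+37.4 mireds

M_source = 10⁶/7096 = 140.924; M_target = 10⁶/5608 = 178.317.
ΔM = 178.317 − 140.924 = 37.392 → +37.4 mireds, a warming shift.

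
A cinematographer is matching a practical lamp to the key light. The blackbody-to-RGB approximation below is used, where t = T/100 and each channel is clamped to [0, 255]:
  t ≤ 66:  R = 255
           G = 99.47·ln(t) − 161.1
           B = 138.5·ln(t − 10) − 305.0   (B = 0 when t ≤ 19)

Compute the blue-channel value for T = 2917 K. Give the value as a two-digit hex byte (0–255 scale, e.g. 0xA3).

t = 2917/100 = 29.17; the t ≤ 66 branch applies.
B = 138.5·ln(29.17 − 10) − 305.0 = 138.5·ln 19.17 − 305.0 = 138.5·2.9533 − 305.0 = 104.038.
Rounded: 104; in hex, 0x68.

0x68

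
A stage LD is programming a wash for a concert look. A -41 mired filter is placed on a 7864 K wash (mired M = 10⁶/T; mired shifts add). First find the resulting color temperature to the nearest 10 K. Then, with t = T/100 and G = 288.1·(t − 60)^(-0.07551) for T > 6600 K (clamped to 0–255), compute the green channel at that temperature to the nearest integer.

M_in = 10⁶/7864 = 127.16; M_out = 127.16 + (-41) = 86.16.
T_out = 10⁶/86.16 = 11606.1 K → 11610 K; t = 116.1.
G = 288.1·(116.1 − 60)^(-0.07551) = 288.1·56.1^(-0.07551) = 288.1·0.73780 = 212.559.
Rounded: 213.

213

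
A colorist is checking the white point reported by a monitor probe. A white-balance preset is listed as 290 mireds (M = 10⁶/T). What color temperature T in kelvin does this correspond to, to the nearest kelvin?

T = 10⁶ / 290 = 3448.28 K → 3448 K.

3448 K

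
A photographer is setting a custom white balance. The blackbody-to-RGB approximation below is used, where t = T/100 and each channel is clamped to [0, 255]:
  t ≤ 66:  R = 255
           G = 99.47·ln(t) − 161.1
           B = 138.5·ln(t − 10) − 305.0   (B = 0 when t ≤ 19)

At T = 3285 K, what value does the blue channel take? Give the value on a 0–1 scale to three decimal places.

t = 3285/100 = 32.85; the t ≤ 66 branch applies.
B = 138.5·ln(32.85 − 10) − 305.0 = 138.5·ln 22.85 − 305.0 = 138.5·3.1290 − 305.0 = 128.360.
On a 0–1 scale: 128.360/255 = 0.5034 → 0.503.

0.503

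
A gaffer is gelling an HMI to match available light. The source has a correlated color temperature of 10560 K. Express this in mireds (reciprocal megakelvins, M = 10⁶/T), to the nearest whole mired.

95 mireds

M = 10⁶ / 10560 = 94.697 → 95 mireds.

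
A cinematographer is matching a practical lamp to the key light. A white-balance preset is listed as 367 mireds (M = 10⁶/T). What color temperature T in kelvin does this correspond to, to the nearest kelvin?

T = 10⁶ / 367 = 2724.80 K → 2725 K.

2725 K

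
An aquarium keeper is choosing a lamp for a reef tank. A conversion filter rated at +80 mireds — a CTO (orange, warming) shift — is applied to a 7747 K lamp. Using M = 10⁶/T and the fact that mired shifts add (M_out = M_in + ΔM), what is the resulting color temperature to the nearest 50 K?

4800 K

M_in = 10⁶/7747 = 129.08 mireds.
M_out = 129.08 + (+80) = 209.08 mireds.
T_out = 10⁶/209.08 = 4782.8 K → 4800 K.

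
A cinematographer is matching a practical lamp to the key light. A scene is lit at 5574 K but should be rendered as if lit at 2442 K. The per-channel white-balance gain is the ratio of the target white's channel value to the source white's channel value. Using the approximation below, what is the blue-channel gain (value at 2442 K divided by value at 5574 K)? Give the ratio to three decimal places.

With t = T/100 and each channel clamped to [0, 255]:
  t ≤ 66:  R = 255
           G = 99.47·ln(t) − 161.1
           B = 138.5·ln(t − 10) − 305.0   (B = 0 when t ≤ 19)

At 5574 K (t = 55.74):
  B = 138.5·ln(55.74 − 10) − 305.0 = 138.5·ln 45.74 − 305.0 = 138.5·3.8230 − 305.0 = 224.482.
At 2442 K (t = 24.42):
  B = 138.5·ln(24.42 − 10) − 305.0 = 138.5·ln 14.42 − 305.0 = 138.5·2.6686 − 305.0 = 64.603.
Gain = 64.603 / 224.482 = 0.2878 → 0.288.

0.288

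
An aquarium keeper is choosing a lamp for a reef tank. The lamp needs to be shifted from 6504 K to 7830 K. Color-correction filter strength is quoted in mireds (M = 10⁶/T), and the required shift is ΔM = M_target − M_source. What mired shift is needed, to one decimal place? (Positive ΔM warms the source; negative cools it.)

M_source = 10⁶/6504 = 153.752; M_target = 10⁶/7830 = 127.714.
ΔM = 127.714 − 153.752 = -26.038 → -26.0 mireds, a cooling shift.

-26.0 mireds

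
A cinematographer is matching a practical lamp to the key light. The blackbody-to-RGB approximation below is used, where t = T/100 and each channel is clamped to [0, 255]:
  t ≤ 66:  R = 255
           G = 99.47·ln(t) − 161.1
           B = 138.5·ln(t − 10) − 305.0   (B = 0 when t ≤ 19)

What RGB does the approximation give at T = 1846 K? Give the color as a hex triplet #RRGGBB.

#FF8100

t = 1846/100 = 18.46; the t ≤ 66 branch applies.
R = 255 by definition for t ≤ 66.
G = 99.47·ln 18.46 − 161.1 = 99.47·2.9156 − 161.1 = 128.915.
t = 18.46 ≤ 19, so B = 0.
Rounded: (255, 129, 0).
In hex: #FF8100.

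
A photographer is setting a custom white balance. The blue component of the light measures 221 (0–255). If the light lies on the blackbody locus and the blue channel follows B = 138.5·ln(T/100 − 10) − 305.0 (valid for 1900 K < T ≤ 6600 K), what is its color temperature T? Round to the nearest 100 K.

ln(t − 10) = (221 + 305.0) / 138.5 = 3.7978.
t − 10 = e^3.7978 = 44.604, so t = 54.604.
T = 100·t = 5460 K → 5500 K to the nearest 100 K.

5500 K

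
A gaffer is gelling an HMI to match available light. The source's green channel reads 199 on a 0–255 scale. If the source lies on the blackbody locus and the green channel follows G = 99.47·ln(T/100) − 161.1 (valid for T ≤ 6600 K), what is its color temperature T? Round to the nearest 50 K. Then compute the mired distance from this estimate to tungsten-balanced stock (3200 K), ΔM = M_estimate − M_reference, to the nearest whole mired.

ln t = (199 + 161.1) / 99.47 = 3.6202.
t = e^3.6202 = 37.345.
T = 100·t = 3734 K → 3750 K to the nearest 50 K.
M_estimate = 10⁶/3750 = 266.67; M_reference = 10⁶/3200 = 312.50.
ΔM = 266.67 − 312.50 = -45.83 → -46 mireds.

-46 mireds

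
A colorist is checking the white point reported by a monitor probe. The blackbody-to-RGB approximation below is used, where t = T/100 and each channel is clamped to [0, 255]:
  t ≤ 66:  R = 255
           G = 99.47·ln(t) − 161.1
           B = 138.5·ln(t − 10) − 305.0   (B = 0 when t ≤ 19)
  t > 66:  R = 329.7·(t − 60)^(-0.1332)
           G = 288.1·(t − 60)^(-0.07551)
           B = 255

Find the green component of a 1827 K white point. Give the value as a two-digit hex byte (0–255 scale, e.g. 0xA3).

0x80

t = 1827/100 = 18.27; the t ≤ 66 branch applies.
G = 99.47·ln 18.27 − 161.1 = 99.47·2.9053 − 161.1 = 127.886.
Rounded: 128; in hex, 0x80.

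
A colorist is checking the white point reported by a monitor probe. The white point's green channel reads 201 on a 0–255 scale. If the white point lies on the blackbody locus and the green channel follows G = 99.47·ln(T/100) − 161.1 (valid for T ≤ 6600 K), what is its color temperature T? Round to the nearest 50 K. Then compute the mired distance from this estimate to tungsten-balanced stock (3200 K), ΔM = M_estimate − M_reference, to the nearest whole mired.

ln t = (201 + 161.1) / 99.47 = 3.6403.
t = e^3.6403 = 38.103.
T = 100·t = 3810 K → 3800 K to the nearest 50 K.
M_estimate = 10⁶/3800 = 263.16; M_reference = 10⁶/3200 = 312.50.
ΔM = 263.16 − 312.50 = -49.34 → -49 mireds.

-49 mireds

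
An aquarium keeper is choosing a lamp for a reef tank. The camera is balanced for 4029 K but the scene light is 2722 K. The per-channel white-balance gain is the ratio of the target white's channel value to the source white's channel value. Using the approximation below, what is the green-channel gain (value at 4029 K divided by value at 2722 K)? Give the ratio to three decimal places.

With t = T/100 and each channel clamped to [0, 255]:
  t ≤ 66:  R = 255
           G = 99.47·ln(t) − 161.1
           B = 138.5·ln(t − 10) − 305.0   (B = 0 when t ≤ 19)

At 2722 K (t = 27.22):
  G = 99.47·ln 27.22 − 161.1 = 99.47·3.3040 − 161.1 = 167.544.
At 4029 K (t = 40.29):
  G = 99.47·ln 40.29 − 161.1 = 99.47·3.6961 − 161.1 = 206.551.
Gain = 206.551 / 167.544 = 1.2328 → 1.233.

1.233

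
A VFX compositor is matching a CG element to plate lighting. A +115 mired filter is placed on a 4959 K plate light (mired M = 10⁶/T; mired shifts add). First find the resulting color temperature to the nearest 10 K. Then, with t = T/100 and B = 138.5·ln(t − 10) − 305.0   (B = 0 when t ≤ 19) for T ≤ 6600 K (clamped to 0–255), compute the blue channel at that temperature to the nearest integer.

M_in = 10⁶/4959 = 201.65; M_out = 201.65 + (+115) = 316.65.
T_out = 10⁶/316.65 = 3158.0 K → 3160 K; t = 31.6.
B = 138.5·ln(31.6 − 10) − 305.0 = 138.5·ln 21.6 − 305.0 = 138.5·3.0727 − 305.0 = 120.568.
Rounded: 121.

121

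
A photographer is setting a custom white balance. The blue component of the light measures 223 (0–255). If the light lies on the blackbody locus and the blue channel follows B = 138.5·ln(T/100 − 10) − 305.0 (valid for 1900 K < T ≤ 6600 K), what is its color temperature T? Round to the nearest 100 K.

5500 K

ln(t − 10) = (223 + 305.0) / 138.5 = 3.8123.
t − 10 = e^3.8123 = 45.253, so t = 55.253.
T = 100·t = 5525 K → 5500 K to the nearest 100 K.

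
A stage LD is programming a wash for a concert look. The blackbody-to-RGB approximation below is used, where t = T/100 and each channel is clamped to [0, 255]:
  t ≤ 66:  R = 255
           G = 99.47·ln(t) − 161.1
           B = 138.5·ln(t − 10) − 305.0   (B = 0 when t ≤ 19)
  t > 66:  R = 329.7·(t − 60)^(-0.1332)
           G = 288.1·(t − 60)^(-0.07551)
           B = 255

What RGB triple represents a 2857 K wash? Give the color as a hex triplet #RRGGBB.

t = 2857/100 = 28.57; the t ≤ 66 branch applies.
R = 255 by definition for t ≤ 66.
G = 99.47·ln 28.57 − 161.1 = 99.47·3.3524 − 161.1 = 172.359.
B = 138.5·ln(28.57 − 10) − 305.0 = 138.5·ln 18.57 − 305.0 = 138.5·2.9215 − 305.0 = 99.634.
Rounded: (255, 172, 100).
In hex: #FFAC64.

#FFAC64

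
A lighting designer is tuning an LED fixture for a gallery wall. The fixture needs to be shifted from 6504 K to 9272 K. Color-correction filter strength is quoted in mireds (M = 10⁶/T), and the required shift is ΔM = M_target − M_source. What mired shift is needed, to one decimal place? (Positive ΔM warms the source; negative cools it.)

-45.9 mireds

M_source = 10⁶/6504 = 153.752; M_target = 10⁶/9272 = 107.852.
ΔM = 107.852 − 153.752 = -45.900 → -45.9 mireds, a cooling shift.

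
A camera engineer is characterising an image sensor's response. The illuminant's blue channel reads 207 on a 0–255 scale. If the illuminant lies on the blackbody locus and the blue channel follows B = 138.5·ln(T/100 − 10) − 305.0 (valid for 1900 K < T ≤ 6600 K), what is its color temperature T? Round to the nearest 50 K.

ln(t − 10) = (207 + 305.0) / 138.5 = 3.6968.
t − 10 = e^3.6968 = 40.316, so t = 50.316.
T = 100·t = 5032 K → 5050 K to the nearest 50 K.

5050 K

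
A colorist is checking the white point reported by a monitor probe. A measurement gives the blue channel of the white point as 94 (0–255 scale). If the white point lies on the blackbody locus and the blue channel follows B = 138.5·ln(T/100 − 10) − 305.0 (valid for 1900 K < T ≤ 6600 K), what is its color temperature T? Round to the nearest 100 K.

ln(t − 10) = (94 + 305.0) / 138.5 = 2.8809.
t − 10 = e^2.8809 = 17.830, so t = 27.830.
T = 100·t = 2783 K → 2800 K to the nearest 100 K.

2800 K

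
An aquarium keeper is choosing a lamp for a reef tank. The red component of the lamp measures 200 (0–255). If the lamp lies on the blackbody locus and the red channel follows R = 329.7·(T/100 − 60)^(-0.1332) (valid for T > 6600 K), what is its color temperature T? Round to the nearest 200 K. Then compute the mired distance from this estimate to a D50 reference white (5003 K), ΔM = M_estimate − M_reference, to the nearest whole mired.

-102 mireds

(t − 60)^(-0.1332) = 200/329.7 = 0.60661.
t − 60 = 0.60661^(1/-0.1332) = 0.60661^(-7.508) = 42.638, so t = 102.638.
T = 100·t = 10264 K → 10200 K to the nearest 200 K.
M_estimate = 10⁶/10200 = 98.04; M_reference = 10⁶/5003 = 199.88.
ΔM = 98.04 − 199.88 = -101.84 → -102 mireds.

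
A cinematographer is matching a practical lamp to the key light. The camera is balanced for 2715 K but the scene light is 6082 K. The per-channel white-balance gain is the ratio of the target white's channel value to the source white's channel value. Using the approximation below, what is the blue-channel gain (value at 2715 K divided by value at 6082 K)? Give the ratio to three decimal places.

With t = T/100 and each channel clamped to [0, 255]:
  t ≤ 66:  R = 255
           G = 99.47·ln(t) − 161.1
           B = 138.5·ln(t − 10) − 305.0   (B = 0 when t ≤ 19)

At 6082 K (t = 60.82):
  B = 138.5·ln(60.82 − 10) − 305.0 = 138.5·ln 50.82 − 305.0 = 138.5·3.9283 − 305.0 = 239.068.
At 2715 K (t = 27.15):
  B = 138.5·ln(27.15 − 10) − 305.0 = 138.5·ln 17.15 − 305.0 = 138.5·2.8420 − 305.0 = 88.617.
Gain = 88.617 / 239.068 = 0.3707 → 0.371.

0.371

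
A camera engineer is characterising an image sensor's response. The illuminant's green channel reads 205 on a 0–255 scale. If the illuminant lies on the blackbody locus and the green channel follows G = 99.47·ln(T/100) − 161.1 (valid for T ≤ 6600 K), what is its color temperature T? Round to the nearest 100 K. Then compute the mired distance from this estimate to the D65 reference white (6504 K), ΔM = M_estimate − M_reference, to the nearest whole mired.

ln t = (205 + 161.1) / 99.47 = 3.6805.
t = e^3.6805 = 39.666.
T = 100·t = 3967 K → 4000 K to the nearest 100 K.
M_estimate = 10⁶/4000 = 250.00; M_reference = 10⁶/6504 = 153.75.
ΔM = 250.00 − 153.75 = 96.25 → +96 mireds.

+96 mireds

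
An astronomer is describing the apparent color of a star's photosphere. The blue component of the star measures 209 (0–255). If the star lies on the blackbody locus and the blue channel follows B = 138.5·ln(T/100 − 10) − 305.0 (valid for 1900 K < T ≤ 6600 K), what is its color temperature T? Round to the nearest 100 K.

5100 K

ln(t − 10) = (209 + 305.0) / 138.5 = 3.7112.
t − 10 = e^3.7112 = 40.903, so t = 50.903.
T = 100·t = 5090 K → 5100 K to the nearest 100 K.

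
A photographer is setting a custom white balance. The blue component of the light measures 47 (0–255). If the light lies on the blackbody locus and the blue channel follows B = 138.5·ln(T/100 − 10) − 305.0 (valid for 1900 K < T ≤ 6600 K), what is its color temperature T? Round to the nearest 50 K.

ln(t − 10) = (47 + 305.0) / 138.5 = 2.5415.
t − 10 = e^2.5415 = 12.699, so t = 22.699.
T = 100·t = 2270 K → 2250 K to the nearest 50 K.

2250 K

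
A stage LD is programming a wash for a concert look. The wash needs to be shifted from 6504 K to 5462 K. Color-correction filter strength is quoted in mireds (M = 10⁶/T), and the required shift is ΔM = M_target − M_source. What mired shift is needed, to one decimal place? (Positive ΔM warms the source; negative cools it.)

+29.3 mireds

M_source = 10⁶/6504 = 153.752; M_target = 10⁶/5462 = 183.083.
ΔM = 183.083 − 153.752 = 29.332 → +29.3 mireds, a warming shift.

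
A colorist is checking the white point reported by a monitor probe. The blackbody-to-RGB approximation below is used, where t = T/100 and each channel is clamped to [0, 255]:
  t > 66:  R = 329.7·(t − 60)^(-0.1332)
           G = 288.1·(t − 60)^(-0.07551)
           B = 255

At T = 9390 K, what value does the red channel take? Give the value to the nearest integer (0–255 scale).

t = 9390/100 = 93.9; the t > 66 branch applies.
R = 329.7·(93.9 − 60)^(-0.1332) = 329.7·33.9^(-0.1332) = 329.7·0.62543 = 206.204.
Rounded: 206.

206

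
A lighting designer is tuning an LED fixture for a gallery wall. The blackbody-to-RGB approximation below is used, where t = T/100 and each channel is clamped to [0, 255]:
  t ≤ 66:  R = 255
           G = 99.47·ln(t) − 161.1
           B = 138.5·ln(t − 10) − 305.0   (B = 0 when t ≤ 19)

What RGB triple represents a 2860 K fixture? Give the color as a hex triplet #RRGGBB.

t = 2860/100 = 28.6; the t ≤ 66 branch applies.
R = 255 by definition for t ≤ 66.
G = 99.47·ln 28.6 − 161.1 = 99.47·3.3534 − 161.1 = 172.463.
B = 138.5·ln(28.6 − 10) − 305.0 = 138.5·ln 18.6 − 305.0 = 138.5·2.9232 − 305.0 = 99.858.
Rounded: (255, 172, 100).
In hex: #FFAC64.

#FFAC64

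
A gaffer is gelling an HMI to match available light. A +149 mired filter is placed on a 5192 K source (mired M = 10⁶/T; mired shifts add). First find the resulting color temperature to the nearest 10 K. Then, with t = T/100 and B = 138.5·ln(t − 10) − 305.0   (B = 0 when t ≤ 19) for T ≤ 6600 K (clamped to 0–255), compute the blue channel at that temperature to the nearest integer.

105

M_in = 10⁶/5192 = 192.60; M_out = 192.60 + (+149) = 341.60.
T_out = 10⁶/341.60 = 2927.4 K → 2930 K; t = 29.3.
B = 138.5·ln(29.3 − 10) − 305.0 = 138.5·ln 19.3 − 305.0 = 138.5·2.9601 − 305.0 = 104.975.
Rounded: 105.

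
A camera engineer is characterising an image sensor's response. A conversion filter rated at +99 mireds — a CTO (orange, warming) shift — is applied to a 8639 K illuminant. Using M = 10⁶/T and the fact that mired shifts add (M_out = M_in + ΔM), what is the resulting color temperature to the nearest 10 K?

4660 K

M_in = 10⁶/8639 = 115.75 mireds.
M_out = 115.75 + (+99) = 214.75 mireds.
T_out = 10⁶/214.75 = 4656.5 K → 4660 K.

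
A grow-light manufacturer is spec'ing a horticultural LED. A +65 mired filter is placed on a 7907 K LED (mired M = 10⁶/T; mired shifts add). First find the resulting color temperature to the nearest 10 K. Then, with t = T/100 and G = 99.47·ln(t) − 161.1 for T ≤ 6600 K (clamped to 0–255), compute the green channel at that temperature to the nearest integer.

232

M_in = 10⁶/7907 = 126.47; M_out = 126.47 + (+65) = 191.47.
T_out = 10⁶/191.47 = 5222.7 K → 5220 K; t = 52.2.
G = 99.47·ln 52.2 − 161.1 = 99.47·3.9551 − 161.1 = 232.312.
Rounded: 232.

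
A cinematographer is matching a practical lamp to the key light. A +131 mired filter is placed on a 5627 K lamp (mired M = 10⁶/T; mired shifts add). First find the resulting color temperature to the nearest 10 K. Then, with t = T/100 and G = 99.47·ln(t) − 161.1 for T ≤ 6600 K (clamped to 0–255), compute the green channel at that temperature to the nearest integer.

M_in = 10⁶/5627 = 177.71; M_out = 177.71 + (+131) = 308.71.
T_out = 10⁶/308.71 = 3239.2 K → 3240 K; t = 32.4.
G = 99.47·ln 32.4 − 161.1 = 99.47·3.4782 − 161.1 = 184.872.
Rounded: 185.

185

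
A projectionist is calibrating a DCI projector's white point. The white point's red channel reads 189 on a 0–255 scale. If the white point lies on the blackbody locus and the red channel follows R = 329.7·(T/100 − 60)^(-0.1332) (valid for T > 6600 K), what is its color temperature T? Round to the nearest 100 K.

12500 K

(t − 60)^(-0.1332) = 189/329.7 = 0.57325.
t − 60 = 0.57325^(1/-0.1332) = 0.57325^(-7.508) = 65.199, so t = 125.199.
T = 100·t = 12520 K → 12500 K to the nearest 100 K.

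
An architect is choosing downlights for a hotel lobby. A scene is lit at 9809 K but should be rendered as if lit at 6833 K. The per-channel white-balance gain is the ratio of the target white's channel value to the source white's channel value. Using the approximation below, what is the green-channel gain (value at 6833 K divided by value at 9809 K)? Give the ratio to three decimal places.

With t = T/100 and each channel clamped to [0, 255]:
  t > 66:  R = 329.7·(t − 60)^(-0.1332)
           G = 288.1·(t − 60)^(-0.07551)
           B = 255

1.122

At 9809 K (t = 98.09):
  G = 288.1·(98.09 − 60)^(-0.07551) = 288.1·38.09^(-0.07551) = 288.1·0.75968 = 218.865.
At 6833 K (t = 68.33):
  G = 288.1·(68.33 − 60)^(-0.07551) = 288.1·8.33^(-0.07551) = 288.1·0.85208 = 245.485.
Gain = 245.485 / 218.865 = 1.1216 → 1.122.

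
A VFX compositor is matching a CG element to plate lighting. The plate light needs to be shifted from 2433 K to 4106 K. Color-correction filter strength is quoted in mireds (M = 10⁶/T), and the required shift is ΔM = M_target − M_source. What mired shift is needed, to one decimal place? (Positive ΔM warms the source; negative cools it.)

M_source = 10⁶/2433 = 411.015; M_target = 10⁶/4106 = 243.546.
ΔM = 243.546 − 411.015 = -167.469 → -167.5 mireds, a cooling shift.

-167.5 mireds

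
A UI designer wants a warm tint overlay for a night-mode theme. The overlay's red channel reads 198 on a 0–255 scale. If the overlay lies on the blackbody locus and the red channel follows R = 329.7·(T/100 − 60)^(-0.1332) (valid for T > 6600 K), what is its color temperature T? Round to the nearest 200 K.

(t − 60)^(-0.1332) = 198/329.7 = 0.60055.
t − 60 = 0.60055^(1/-0.1332) = 0.60055^(-7.508) = 45.980, so t = 105.980.
T = 100·t = 10598 K → 10600 K to the nearest 200 K.

10600 K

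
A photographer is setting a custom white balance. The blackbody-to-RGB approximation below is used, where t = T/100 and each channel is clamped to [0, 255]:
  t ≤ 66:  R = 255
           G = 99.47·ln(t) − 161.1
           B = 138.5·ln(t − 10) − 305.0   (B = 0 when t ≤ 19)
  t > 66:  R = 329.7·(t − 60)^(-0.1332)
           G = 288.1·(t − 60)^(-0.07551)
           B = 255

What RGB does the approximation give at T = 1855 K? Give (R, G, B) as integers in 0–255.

t = 1855/100 = 18.55; the t ≤ 66 branch applies.
R = 255 by definition for t ≤ 66.
G = 99.47·ln 18.55 − 161.1 = 99.47·2.9205 − 161.1 = 129.399.
t = 18.55 ≤ 19, so B = 0.
Rounded: (255, 129, 0).

(255, 129, 0)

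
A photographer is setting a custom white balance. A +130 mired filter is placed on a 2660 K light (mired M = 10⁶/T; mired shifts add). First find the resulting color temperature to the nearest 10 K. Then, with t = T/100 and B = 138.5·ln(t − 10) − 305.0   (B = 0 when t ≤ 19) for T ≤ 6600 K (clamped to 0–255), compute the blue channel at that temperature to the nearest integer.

11

M_in = 10⁶/2660 = 375.94; M_out = 375.94 + (+130) = 505.94.
T_out = 10⁶/505.94 = 1976.5 K → 1980 K; t = 19.8.
B = 138.5·ln(19.8 − 10) − 305.0 = 138.5·ln 9.8 − 305.0 = 138.5·2.2824 − 305.0 = 11.110.
Rounded: 11.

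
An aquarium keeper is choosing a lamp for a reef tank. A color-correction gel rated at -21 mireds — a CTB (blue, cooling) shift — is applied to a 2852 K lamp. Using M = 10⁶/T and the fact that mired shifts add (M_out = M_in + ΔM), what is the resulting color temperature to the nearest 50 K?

M_in = 10⁶/2852 = 350.63 mireds.
M_out = 350.63 + (-21) = 329.63 mireds.
T_out = 10⁶/329.63 = 3033.7 K → 3050 K.

3050 K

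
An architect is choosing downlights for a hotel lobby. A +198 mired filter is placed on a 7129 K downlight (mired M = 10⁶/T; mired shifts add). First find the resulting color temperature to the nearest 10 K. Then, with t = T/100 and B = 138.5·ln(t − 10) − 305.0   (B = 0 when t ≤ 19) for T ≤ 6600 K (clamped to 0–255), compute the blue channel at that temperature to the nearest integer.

M_in = 10⁶/7129 = 140.27; M_out = 140.27 + (+198) = 338.27.
T_out = 10⁶/338.27 = 2956.2 K → 2960 K; t = 29.6.
B = 138.5·ln(29.6 − 10) − 305.0 = 138.5·ln 19.6 − 305.0 = 138.5·2.9755 − 305.0 = 107.111.
Rounded: 107.

107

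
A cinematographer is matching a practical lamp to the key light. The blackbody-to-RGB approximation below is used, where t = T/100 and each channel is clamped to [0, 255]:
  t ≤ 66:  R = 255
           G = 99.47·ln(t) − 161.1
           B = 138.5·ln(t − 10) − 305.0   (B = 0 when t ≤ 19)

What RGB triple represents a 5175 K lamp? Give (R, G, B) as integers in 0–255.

(255, 231, 212)

t = 5175/100 = 51.75; the t ≤ 66 branch applies.
R = 255 by definition for t ≤ 66.
G = 99.47·ln 51.75 − 161.1 = 99.47·3.9464 − 161.1 = 231.451.
B = 138.5·ln(51.75 − 10) − 305.0 = 138.5·ln 41.75 − 305.0 = 138.5·3.7317 − 305.0 = 211.840.
Rounded: (255, 231, 212).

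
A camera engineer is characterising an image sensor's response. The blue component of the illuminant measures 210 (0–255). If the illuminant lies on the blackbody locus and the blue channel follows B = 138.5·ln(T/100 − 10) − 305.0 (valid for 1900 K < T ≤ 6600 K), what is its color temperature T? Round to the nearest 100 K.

ln(t − 10) = (210 + 305.0) / 138.5 = 3.7184.
t − 10 = e^3.7184 = 41.199, so t = 51.199.
T = 100·t = 5120 K → 5100 K to the nearest 100 K.

5100 K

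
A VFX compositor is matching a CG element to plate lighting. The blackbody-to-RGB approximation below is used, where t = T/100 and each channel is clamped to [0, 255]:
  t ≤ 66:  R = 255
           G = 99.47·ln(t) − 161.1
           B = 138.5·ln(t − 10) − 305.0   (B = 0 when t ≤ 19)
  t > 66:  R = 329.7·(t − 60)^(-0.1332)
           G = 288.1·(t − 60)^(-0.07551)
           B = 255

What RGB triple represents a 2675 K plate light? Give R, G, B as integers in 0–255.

R=255, G=166, B=85

t = 2675/100 = 26.75; the t ≤ 66 branch applies.
R = 255 by definition for t ≤ 66.
G = 99.47·ln 26.75 − 161.1 = 99.47·3.2865 − 161.1 = 165.812.
B = 138.5·ln(26.75 − 10) − 305.0 = 138.5·ln 16.75 − 305.0 = 138.5·2.8184 − 305.0 = 85.348.
Rounded: (255, 166, 85).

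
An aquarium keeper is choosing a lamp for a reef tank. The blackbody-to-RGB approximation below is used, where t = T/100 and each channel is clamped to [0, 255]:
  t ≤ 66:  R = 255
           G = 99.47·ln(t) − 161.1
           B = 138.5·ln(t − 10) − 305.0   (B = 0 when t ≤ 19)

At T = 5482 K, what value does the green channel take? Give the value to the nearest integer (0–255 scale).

237

t = 5482/100 = 54.82; the t ≤ 66 branch applies.
G = 99.47·ln 54.82 − 161.1 = 99.47·4.0041 − 161.1 = 237.183.
Rounded: 237.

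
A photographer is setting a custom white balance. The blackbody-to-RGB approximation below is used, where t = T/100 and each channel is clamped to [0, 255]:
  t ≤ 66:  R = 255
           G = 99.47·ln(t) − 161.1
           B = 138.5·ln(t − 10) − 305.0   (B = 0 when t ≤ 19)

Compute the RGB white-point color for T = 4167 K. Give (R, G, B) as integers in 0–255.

(255, 210, 174)

t = 4167/100 = 41.67; the t ≤ 66 branch applies.
R = 255 by definition for t ≤ 66.
G = 99.47·ln 41.67 − 161.1 = 99.47·3.7298 − 161.1 = 209.901.
B = 138.5·ln(41.67 − 10) − 305.0 = 138.5·ln 31.67 − 305.0 = 138.5·3.4554 − 305.0 = 173.569.
Rounded: (255, 210, 174).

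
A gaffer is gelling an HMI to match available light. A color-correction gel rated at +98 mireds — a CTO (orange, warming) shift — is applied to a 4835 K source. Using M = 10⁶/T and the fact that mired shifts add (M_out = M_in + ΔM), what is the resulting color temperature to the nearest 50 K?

3300 K

M_in = 10⁶/4835 = 206.83 mireds.
M_out = 206.83 + (+98) = 304.83 mireds.
T_out = 10⁶/304.83 = 3280.6 K → 3300 K.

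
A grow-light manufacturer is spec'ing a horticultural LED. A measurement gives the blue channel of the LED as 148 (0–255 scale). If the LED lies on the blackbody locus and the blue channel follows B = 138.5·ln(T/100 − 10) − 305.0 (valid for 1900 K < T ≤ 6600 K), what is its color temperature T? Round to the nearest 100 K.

3600 K

ln(t − 10) = (148 + 305.0) / 138.5 = 3.2708.
t − 10 = e^3.2708 = 26.331, so t = 36.331.
T = 100·t = 3633 K → 3600 K to the nearest 100 K.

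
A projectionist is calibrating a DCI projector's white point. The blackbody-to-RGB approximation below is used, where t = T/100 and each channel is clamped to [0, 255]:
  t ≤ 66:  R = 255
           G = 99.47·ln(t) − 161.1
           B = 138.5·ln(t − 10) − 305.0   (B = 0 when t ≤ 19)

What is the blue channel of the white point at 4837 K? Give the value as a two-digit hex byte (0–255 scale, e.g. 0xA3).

0xC8

t = 4837/100 = 48.37; the t ≤ 66 branch applies.
B = 138.5·ln(48.37 − 10) − 305.0 = 138.5·ln 38.37 − 305.0 = 138.5·3.6473 − 305.0 = 200.148.
Rounded: 200; in hex, 0xC8.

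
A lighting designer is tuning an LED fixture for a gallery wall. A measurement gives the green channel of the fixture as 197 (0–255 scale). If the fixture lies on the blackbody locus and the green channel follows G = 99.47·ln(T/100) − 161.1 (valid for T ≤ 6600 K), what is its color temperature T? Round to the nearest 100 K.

3700 K

ln t = (197 + 161.1) / 99.47 = 3.6001.
t = e^3.6001 = 36.601.
T = 100·t = 3660 K → 3700 K to the nearest 100 K.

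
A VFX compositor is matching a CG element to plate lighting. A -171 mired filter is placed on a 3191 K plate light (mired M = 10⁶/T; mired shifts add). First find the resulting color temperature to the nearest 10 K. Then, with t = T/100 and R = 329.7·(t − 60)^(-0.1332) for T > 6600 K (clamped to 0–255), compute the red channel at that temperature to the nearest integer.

242

M_in = 10⁶/3191 = 313.38; M_out = 313.38 + (-171) = 142.38.
T_out = 10⁶/142.38 = 7023.4 K → 7020 K; t = 70.2.
R = 329.7·(70.2 − 60)^(-0.1332) = 329.7·10.2^(-0.1332) = 329.7·0.73393 = 241.977.
Rounded: 242.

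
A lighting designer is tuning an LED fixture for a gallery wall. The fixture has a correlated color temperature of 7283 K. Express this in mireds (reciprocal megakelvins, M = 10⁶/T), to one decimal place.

137.3 mireds

M = 10⁶ / 7283 = 137.306 → 137.3 mireds.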